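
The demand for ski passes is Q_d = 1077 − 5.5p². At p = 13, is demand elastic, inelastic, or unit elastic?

At p = 13, Q_d = 147.5.
dQ_d/dp = −2·5.5·p = −143.
Point elasticity E = (dQ_d/dp)·(p/Q_d) = -143 × 13/147.5 ≈ -12.603.
|E| ≈ 12.603 > 1, so demand is elastic.

elastic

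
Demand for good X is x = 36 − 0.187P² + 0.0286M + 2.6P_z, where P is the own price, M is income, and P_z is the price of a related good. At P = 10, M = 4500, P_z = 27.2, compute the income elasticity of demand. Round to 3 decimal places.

At the given point, x = 36 − 0.187(10)² + 0.0286(4500) + 2.6(27.2) = 36 − 18.7 + 128.7 + 70.72 = 216.72.
∂x/∂M = +0.0286, so E_I = 0.0286·(4500/216.72) ≈ 0.594.
E_I ∈ (0,1): normal good (necessity).

0.594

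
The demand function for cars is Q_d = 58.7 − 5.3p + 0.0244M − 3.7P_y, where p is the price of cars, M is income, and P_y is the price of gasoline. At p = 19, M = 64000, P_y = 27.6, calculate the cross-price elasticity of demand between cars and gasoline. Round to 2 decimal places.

-0.07

Q_d = 58.7 − 5.3(19) + 0.0244(64000) − 3.7(27.6) = 58.7 − 100.7 + 1561.6 − 102.12 = 1417.48.
∂Q_d/∂P_y = −3.7, so E_xy = -3.7·(27.6/1417.48) ≈ -0.07.
E_xy < 0: the goods are complements.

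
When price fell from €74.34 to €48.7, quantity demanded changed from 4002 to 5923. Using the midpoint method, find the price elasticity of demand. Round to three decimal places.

%ΔQ = (5923 − 4002)/[(4002 + 5923)/2] = 1921/4962.5 ≈ 0.3871.
%Δp = (48.7 − 74.34)/[(74.34 + 48.7)/2] = -25.64/61.52 ≈ -0.4168.
Arc elasticity E = %ΔQ/%Δp ≈ 0.3871/-0.4168 ≈ -0.929.
|E| < 1: demand is inelastic over this range.

-0.929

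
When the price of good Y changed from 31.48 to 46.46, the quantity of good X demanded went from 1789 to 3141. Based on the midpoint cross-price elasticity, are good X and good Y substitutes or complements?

%ΔQ_x = (3141 − 1789)/[(1789+3141)/2] = 1352/2465 ≈ 0.5485.
%ΔP_y = (46.46 − 31.48)/[(31.48+46.46)/2] ≈ 0.3844.
E_xy = 0.5485/0.3844 ≈ 1.427.
E_xy > 0, so the goods are substitutes.

substitutes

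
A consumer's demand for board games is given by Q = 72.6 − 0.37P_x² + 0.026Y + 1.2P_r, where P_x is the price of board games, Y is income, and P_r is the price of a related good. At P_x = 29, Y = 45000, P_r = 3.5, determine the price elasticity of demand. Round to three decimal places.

-0.665

At the given point, Q = 72.6 − 0.37(29)² + 0.026(45000) + 1.2(3.5) = 72.6 − 311.17 + 1170 + 4.2 = 935.63.
∂Q/∂P_x = −2·0.37·P_x = -21.46, so E_p = -21.46·(29/935.63) ≈ -0.665.
|E_p| < 1: demand is inelastic.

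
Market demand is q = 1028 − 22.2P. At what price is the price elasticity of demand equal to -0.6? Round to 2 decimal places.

17.36

Set −bP/(a − bP) = −0.6 ⇒ bP = 0.6(a − bP) ⇒ bP(1+0.6) = 0.6·a.
P = 0.6·1028/(22.2·1.6) ≈ 17.36.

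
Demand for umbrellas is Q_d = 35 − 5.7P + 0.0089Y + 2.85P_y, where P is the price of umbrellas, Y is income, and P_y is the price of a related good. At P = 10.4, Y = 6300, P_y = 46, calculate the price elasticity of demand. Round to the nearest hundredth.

-0.36

Substituting, Q_d = 35 − 5.7(10.4) + 0.0089(6300) + 2.85(46) = 35 − 59.28 + 56.07 + 131.1 = 162.89.
∂Q_d/∂P = −5.7, so E_p = (−5.7)·(10.4/162.89) ≈ -0.36.
|E_p| < 1: demand is inelastic.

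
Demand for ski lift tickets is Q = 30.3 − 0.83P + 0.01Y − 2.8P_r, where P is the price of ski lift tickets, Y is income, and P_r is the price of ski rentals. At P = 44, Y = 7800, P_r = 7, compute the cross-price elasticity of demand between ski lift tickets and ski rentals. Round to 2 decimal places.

-0.38

Evaluating quantity at (P, Y, P_r) gives Q = 30.3 − 0.83(44) + 0.01(7800) − 2.8(7) = 30.3 − 36.52 + 78 − 19.6 = 52.18.
∂Q/∂P_r = −2.8, so E_xy = -2.8·(7/52.18) ≈ -0.38.
E_xy < 0: the goods are complements.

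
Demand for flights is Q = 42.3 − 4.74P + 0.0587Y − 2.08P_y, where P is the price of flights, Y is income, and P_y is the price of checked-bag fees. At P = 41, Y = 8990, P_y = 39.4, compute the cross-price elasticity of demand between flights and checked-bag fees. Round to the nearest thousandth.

Evaluating quantity at (P, Y, P_y) gives Q = 42.3 − 4.74(41) + 0.0587(8990) − 2.08(39.4) = 42.3 − 194.34 + 527.713 − 81.952 = 293.721.
∂Q/∂P_y = −2.08, so E_xy = -2.08·(39.4/293.721) ≈ -0.279.
E_xy < 0: the goods are complements.

-0.279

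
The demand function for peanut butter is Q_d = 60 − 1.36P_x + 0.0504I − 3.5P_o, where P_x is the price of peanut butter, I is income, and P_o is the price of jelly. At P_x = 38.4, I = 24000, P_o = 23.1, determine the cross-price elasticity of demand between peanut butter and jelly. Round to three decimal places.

At the given point, Q_d = 60 − 1.36(38.4) + 0.0504(24000) − 3.5(23.1) = 60 − 52.224 + 1209.6 − 80.85 = 1136.526.
∂Q_d/∂P_o = −3.5, so E_xy = -3.5·(23.1/1136.526) ≈ -0.071.
E_xy < 0: the goods are complements.

-0.071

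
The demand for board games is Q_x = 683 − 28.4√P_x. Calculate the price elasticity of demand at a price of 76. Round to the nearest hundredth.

-0.28

At P_x = 76, Q_x = 435.4145.
dQ_x/dP_x = −28.4/(2√P_x) = −28.4/(2·8.7178).
Point elasticity E = (dQ_x/dP_x)·(P_x/Q_x) = -1.6289 × 76/435.4145 ≈ -0.28.
|E| < 1, so demand is inelastic at this price.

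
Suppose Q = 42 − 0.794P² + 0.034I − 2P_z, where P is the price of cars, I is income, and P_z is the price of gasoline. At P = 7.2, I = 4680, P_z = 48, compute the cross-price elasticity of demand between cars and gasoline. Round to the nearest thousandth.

-1.501

Substituting, Q = 42 − 0.794(7.2)² + 0.034(4680) − 2(48) = 42 − 41.161 + 159.12 − 96 = 63.959.
∂Q/∂P_z = −2, so E_xy = -2·(48/63.959) ≈ -1.501.
E_xy < 0: the goods are complements.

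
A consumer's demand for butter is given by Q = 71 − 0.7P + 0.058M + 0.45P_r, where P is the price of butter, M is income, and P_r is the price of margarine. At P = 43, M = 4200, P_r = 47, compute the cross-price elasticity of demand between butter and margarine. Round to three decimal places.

Substituting, Q = 71 − 0.7(43) + 0.058(4200) + 0.45(47) = 71 − 30.1 + 243.6 + 21.15 = 305.65.
∂Q/∂P_r = +0.45, so E_xy = 0.45·(47/305.65) ≈ 0.069.
E_xy > 0: the goods are substitutes.

0.069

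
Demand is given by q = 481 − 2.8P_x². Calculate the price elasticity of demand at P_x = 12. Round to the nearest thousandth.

-10.365

At P_x = 12, q = 77.8.
dq/dP_x = −2·2.8·P_x = −67.2.
Point elasticity E = (dq/dP_x)·(P_x/q) = -67.2 × 12/77.8 ≈ -10.365.
|E| > 1, so demand is elastic at this price.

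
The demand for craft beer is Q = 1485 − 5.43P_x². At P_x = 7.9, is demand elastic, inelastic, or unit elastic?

inelastic

At P_x = 7.9, Q = 1146.1137.
dQ/dP_x = −2·5.43·P_x = −85.794.
Point elasticity E = (dQ/dP_x)·(P_x/Q) = -85.794 × 7.9/1146.1137 ≈ -0.591.
|E| ≈ 0.591 < 1, so demand is inelastic.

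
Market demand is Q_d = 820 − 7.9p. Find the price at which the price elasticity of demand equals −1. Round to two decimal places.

For linear demand Q_d = a − bp, E = −bp/(a − bp). |E| = 1 ⇒ bp = a − bp ⇒ p = a/(2b).
p = 820/(2·7.9) ≈ 51.90.

51.90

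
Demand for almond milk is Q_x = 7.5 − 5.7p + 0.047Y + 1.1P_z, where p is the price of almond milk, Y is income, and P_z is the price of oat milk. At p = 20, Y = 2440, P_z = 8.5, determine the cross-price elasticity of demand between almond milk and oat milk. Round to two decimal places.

0.53

Substituting, Q_x = 7.5 − 5.7(20) + 0.047(2440) + 1.1(8.5) = 7.5 − 114 + 114.68 + 9.35 = 17.53.
∂Q_x/∂P_z = +1.1, so E_xy = 1.1·(8.5/17.53) ≈ 0.53.
E_xy > 0: the goods are substitutes.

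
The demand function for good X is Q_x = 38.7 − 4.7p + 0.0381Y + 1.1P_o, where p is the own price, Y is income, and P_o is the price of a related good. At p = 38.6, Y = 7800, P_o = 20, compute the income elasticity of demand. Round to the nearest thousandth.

1.684

First evaluate Q_x: 38.7 − 4.7(38.6) + 0.0381(7800) + 1.1(20) = 38.7 − 181.42 + 297.18 + 22 = 176.46.
∂Q_x/∂Y = +0.0381, so E_I = 0.0381·(7800/176.46) ≈ 1.684.
E_I > 1: normal good (luxury).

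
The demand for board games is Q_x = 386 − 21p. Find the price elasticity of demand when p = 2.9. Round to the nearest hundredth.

-0.19

At p = 2.9, Q_x = 325.1.
dQ_x/dp = −21.
Point elasticity E = (dQ_x/dp)·(p/Q_x) = -21 × 2.9/325.1 ≈ -0.19.
|E| < 1, so demand is inelastic at this price.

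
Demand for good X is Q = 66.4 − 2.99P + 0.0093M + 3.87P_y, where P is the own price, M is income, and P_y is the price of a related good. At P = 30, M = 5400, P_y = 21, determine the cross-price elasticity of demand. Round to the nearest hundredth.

0.75

At the given point, Q = 66.4 − 2.99(30) + 0.0093(5400) + 3.87(21) = 66.4 − 89.7 + 50.22 + 81.27 = 108.19.
∂Q/∂P_y = +3.87, so E_xy = 3.87·(21/108.19) ≈ 0.75.
E_xy > 0: the goods are substitutes.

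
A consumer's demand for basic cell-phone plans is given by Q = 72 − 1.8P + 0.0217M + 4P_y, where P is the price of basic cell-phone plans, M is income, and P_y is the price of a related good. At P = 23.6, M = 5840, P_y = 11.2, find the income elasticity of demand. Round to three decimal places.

First evaluate Q: 72 − 1.8(23.6) + 0.0217(5840) + 4(11.2) = 72 − 42.48 + 126.728 + 44.8 = 201.048.
∂Q/∂M = +0.0217, so E_I = 0.0217·(5840/201.048) ≈ 0.630.
E_I ∈ (0,1): normal good (necessity).

0.630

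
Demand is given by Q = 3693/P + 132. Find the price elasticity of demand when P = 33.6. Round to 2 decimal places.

-0.45

At P = 33.6, Q = 241.9107.
dQ/dP = −3693/P² = −3.2712.
Point elasticity E = (dQ/dP)·(P/Q) = -3.2712 × 33.6/241.9107 ≈ -0.45.
|E| < 1, so demand is inelastic at this price.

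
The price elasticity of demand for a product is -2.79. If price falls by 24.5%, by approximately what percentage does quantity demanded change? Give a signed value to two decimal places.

68.36

%ΔQ ≈ E × %ΔP = (-2.79) × (-24.5%) ≈ 68.36%.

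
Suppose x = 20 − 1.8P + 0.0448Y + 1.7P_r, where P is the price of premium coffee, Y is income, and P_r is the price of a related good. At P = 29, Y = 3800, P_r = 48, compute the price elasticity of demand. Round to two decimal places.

Substituting, x = 20 − 1.8(29) + 0.0448(3800) + 1.7(48) = 20 − 52.2 + 170.24 + 81.6 = 219.64.
∂x/∂P = −1.8, so E_p = (−1.8)·(29/219.64) ≈ -0.24.
|E_p| < 1: demand is inelastic.

-0.24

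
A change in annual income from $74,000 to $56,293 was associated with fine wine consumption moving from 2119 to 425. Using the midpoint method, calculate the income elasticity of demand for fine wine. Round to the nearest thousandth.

4.900

%ΔQ = (425 − 2119)/[(2119+425)/2] = -1694/1272 ≈ -1.3318.
%ΔM = (56,293 − 74,000)/[(74,000+56,293)/2] = -17707/65146.5 ≈ -0.2718.
E_I = %ΔQ/%ΔM ≈ 4.900.
E_I > 1: normal good (luxury).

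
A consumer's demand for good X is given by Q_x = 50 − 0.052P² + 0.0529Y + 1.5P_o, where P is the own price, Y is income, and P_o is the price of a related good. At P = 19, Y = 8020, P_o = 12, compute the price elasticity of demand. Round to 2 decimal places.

Evaluating quantity at (P, Y, P_o) gives Q_x = 50 − 0.052(19)² + 0.0529(8020) + 1.5(12) = 50 − 18.772 + 424.258 + 18 = 473.486.
∂Q_x/∂P = −2·0.052·P = -1.976, so E_p = -1.976·(19/473.486) ≈ -0.08.
|E_p| < 1: demand is inelastic.

-0.08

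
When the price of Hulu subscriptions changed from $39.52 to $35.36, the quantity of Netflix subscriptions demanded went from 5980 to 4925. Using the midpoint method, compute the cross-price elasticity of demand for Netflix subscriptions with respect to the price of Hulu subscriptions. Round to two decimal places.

1.74

%ΔQ_x = (4925 − 5980)/[(5980+4925)/2] = -1055/5452.5 ≈ -0.1935.
%ΔP_y = (35.36 − 39.52)/[(39.52+35.36)/2] ≈ -0.1111.
E_xy = -0.1935/-0.1111 ≈ 1.74.
E_xy > 0, so Netflix subscriptions and Hulu subscriptions are substitutes.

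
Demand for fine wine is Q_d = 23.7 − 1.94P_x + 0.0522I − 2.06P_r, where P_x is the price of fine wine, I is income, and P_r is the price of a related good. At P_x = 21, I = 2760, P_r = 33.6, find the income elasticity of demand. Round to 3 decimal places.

2.492

Q_d = 23.7 − 1.94(21) + 0.0522(2760) − 2.06(33.6) = 23.7 − 40.74 + 144.072 − 69.216 = 57.816.
∂Q_d/∂I = +0.0522, so E_I = 0.0522·(2760/57.816) ≈ 2.492.
E_I > 1: normal good (luxury).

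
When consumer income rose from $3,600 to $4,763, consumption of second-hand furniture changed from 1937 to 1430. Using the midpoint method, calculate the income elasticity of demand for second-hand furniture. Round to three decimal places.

%ΔQ = (1430 − 1937)/[(1937+1430)/2] = -507/1683.5 ≈ -0.3012.
%ΔI = (4,763 − 3,600)/[(3,600+4,763)/2] = 1163/4181.5 ≈ 0.2781.
E_I = %ΔQ/%ΔI ≈ -1.083.
E_I < 0: inferior good.

-1.083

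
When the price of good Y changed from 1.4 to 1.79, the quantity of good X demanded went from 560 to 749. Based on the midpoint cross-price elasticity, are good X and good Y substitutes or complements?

substitutes

%ΔQ_x = (749 − 560)/[(560+749)/2] = 189/654.5 ≈ 0.2888.
%ΔP_y = (1.79 − 1.4)/[(1.4+1.79)/2] ≈ 0.2445.
E_xy = 0.2888/0.2445 ≈ 1.181.
E_xy > 0, so the goods are substitutes.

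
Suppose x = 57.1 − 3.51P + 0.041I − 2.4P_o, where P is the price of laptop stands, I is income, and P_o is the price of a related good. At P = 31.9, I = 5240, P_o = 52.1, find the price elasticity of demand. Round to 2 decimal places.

-3.21

Evaluating quantity at (P, I, P_o) gives x = 57.1 − 3.51(31.9) + 0.041(5240) − 2.4(52.1) = 57.1 − 111.969 + 214.84 − 125.04 = 34.931.
∂x/∂P = −3.51, so E_p = (−3.51)·(31.9/34.931) ≈ -3.21.
|E_p| > 1: demand is elastic.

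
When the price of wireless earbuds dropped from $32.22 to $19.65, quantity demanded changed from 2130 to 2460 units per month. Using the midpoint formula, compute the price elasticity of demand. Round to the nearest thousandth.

%Δq = (2460 − 2130)/[(2130 + 2460)/2] = 330/2295 ≈ 0.1438.
%ΔP = (19.65 − 32.22)/[(32.22 + 19.65)/2] = -12.57/25.935 ≈ -0.4847.
Arc elasticity E = %Δq/%ΔP ≈ 0.1438/-0.4847 ≈ -0.297.
|E| < 1: demand is inelastic over this range.

-0.297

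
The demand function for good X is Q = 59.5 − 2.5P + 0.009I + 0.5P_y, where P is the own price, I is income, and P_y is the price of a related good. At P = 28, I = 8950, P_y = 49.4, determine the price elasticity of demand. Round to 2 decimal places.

Q = 59.5 − 2.5(28) + 0.009(8950) + 0.5(49.4) = 59.5 − 70 + 80.55 + 24.7 = 94.75.
∂Q/∂P = −2.5, so E_p = (−2.5)·(28/94.75) ≈ -0.74.
|E_p| < 1: demand is inelastic.

-0.74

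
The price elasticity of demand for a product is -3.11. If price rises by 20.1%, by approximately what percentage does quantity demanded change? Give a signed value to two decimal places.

-62.51

%ΔQ ≈ E × %ΔP = (-3.11) × (20.1%) ≈ -62.51%.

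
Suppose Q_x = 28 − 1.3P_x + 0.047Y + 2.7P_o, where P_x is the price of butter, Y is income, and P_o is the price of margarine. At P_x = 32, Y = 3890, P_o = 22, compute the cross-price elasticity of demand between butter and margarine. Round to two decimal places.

At the given point, Q_x = 28 − 1.3(32) + 0.047(3890) + 2.7(22) = 28 − 41.6 + 182.83 + 59.4 = 228.63.
∂Q_x/∂P_o = +2.7, so E_xy = 2.7·(22/228.63) ≈ 0.26.
E_xy > 0: the goods are substitutes.

0.26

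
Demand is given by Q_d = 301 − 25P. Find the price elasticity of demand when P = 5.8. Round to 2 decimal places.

-0.93

At P = 5.8, Q_d = 156.
dQ_d/dP = −25.
Point elasticity E = (dQ_d/dP)·(P/Q_d) = -25 × 5.8/156 ≈ -0.93.
|E| < 1, so demand is inelastic at this price.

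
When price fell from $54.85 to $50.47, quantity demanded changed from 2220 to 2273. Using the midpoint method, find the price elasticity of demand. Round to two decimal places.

%Δq = (2273 − 2220)/[(2220 + 2273)/2] = 53/2246.5 ≈ 0.0236.
%Δp = (50.47 − 54.85)/[(54.85 + 50.47)/2] = -4.38/52.66 ≈ -0.0832.
Arc elasticity E = %Δq/%Δp ≈ 0.0236/-0.0832 ≈ -0.28.
|E| < 1: demand is inelastic over this range.

-0.28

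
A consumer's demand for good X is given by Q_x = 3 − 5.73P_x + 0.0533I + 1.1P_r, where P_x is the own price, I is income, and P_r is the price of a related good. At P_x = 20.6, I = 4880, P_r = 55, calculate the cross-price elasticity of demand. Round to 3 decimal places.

Evaluating quantity at (P_x, I, P_r) gives Q_x = 3 − 5.73(20.6) + 0.0533(4880) + 1.1(55) = 3 − 118.038 + 260.104 + 60.5 = 205.566.
∂Q_x/∂P_r = +1.1, so E_xy = 1.1·(55/205.566) ≈ 0.294.
E_xy > 0: the goods are substitutes.

0.294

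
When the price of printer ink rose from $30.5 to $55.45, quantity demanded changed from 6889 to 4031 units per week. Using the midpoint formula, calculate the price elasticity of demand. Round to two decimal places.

-0.90

%ΔQ = (4031 − 6889)/[(6889 + 4031)/2] = -2858/5460 ≈ -0.5234.
%ΔP = (55.45 − 30.5)/[(30.5 + 55.45)/2] = 24.95/42.975 ≈ 0.5806.
Arc elasticity E = %ΔQ/%ΔP ≈ -0.5234/0.5806 ≈ -0.90.
|E| < 1: demand is inelastic over this range.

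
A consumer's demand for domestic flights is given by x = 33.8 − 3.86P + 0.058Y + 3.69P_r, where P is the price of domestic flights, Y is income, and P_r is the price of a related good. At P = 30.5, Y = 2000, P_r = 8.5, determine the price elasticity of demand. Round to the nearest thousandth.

At the given point, x = 33.8 − 3.86(30.5) + 0.058(2000) + 3.69(8.5) = 33.8 − 117.73 + 116 + 31.365 = 63.435.
∂x/∂P = −3.86, so E_p = (−3.86)·(30.5/63.435) ≈ -1.856.
|E_p| > 1: demand is elastic.

-1.856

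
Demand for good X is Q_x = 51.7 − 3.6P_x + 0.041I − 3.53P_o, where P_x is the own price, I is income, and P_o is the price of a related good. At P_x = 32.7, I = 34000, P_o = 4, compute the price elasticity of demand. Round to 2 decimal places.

-0.09

Evaluating quantity at (P_x, I, P_o) gives Q_x = 51.7 − 3.6(32.7) + 0.041(34000) − 3.53(4) = 51.7 − 117.72 + 1394 − 14.12 = 1313.86.
∂Q_x/∂P_x = −3.6, so E_p = (−3.6)·(32.7/1313.86) ≈ -0.09.
|E_p| < 1: demand is inelastic.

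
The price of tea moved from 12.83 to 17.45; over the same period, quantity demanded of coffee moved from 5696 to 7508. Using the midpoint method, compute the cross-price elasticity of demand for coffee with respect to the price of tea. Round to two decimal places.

%ΔQ_x = (7508 − 5696)/[(5696+7508)/2] = 1812/6602 ≈ 0.2745.
%ΔP_y = (17.45 − 12.83)/[(12.83+17.45)/2] ≈ 0.3052.
E_xy = 0.2745/0.3052 ≈ 0.90.
E_xy > 0, so coffee and tea are substitutes.

0.90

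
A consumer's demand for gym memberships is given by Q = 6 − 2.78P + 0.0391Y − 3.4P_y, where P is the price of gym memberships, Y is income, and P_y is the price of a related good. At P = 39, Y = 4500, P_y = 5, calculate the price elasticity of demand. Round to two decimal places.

Q = 6 − 2.78(39) + 0.0391(4500) − 3.4(5) = 6 − 108.42 + 175.95 − 17 = 56.53.
∂Q/∂P = −2.78, so E_p = (−2.78)·(39/56.53) ≈ -1.92.
|E_p| > 1: demand is elastic.

-1.92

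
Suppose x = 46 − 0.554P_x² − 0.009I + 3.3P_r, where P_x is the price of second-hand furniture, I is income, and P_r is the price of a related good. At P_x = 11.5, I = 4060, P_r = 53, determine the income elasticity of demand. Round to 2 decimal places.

-0.33

At the given point, x = 46 − 0.554(11.5)² − 0.009(4060) + 3.3(53) = 46 − 73.2665 − 36.54 + 174.9 = 111.0935.
∂x/∂I = −0.009, so E_I = -0.009·(4060/111.0935) ≈ -0.33.
E_I < 0: inferior good.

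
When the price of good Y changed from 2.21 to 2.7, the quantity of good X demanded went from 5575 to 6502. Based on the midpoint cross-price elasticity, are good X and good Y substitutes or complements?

substitutes

%ΔQ_x = (6502 − 5575)/[(5575+6502)/2] = 927/6038.5 ≈ 0.1535.
%ΔP_y = (2.7 − 2.21)/[(2.21+2.7)/2] ≈ 0.1996.
E_xy = 0.1535/0.1996 ≈ 0.769.
E_xy > 0, so the goods are substitutes.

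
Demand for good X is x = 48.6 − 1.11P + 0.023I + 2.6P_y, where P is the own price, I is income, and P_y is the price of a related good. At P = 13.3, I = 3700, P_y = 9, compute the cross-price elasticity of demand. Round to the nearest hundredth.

0.16

Evaluating quantity at (P, I, P_y) gives x = 48.6 − 1.11(13.3) + 0.023(3700) + 2.6(9) = 48.6 − 14.763 + 85.1 + 23.4 = 142.337.
∂x/∂P_y = +2.6, so E_xy = 2.6·(9/142.337) ≈ 0.16.
E_xy > 0: the goods are substitutes.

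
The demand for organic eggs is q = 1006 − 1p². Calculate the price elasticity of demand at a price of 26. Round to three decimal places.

At p = 26, q = 330.
dq/dp = −2·1·p = −52.
Point elasticity E = (dq/dp)·(p/q) = -52 × 26/330 ≈ -4.097.
|E| > 1, so demand is elastic at this price.

-4.097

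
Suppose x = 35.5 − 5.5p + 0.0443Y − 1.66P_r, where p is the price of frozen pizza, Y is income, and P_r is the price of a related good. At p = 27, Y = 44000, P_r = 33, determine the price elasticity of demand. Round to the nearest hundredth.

Substituting, x = 35.5 − 5.5(27) + 0.0443(44000) − 1.66(33) = 35.5 − 148.5 + 1949.2 − 54.78 = 1781.42.
∂x/∂p = −5.5, so E_p = (−5.5)·(27/1781.42) ≈ -0.08.
|E_p| < 1: demand is inelastic.

-0.08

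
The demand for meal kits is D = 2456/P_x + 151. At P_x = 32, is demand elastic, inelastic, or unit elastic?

inelastic

At P_x = 32, D = 227.75.
dD/dP_x = −2456/P_x² = −2.3984.
Point elasticity E = (dD/dP_x)·(P_x/D) = -2.3984 × 32/227.75 ≈ -0.337.
|E| ≈ 0.337 < 1, so demand is inelastic.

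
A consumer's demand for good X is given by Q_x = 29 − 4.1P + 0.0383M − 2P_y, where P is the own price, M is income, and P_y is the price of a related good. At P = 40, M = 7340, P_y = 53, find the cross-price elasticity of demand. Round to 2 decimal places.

-2.64

Substituting, Q_x = 29 − 4.1(40) + 0.0383(7340) − 2(53) = 29 − 164 + 281.122 − 106 = 40.122.
∂Q_x/∂P_y = −2, so E_xy = -2·(53/40.122) ≈ -2.64.
E_xy < 0: the goods are complements.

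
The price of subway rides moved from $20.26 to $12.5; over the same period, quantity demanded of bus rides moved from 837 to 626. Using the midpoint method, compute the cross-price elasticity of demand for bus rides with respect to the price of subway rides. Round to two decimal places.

0.61

%ΔQ_x = (626 − 837)/[(837+626)/2] = -211/731.5 ≈ -0.2884.
%ΔP_y = (12.5 − 20.26)/[(20.26+12.5)/2] ≈ -0.4737.
E_xy = -0.2884/-0.4737 ≈ 0.61.
E_xy > 0, so bus rides and subway rides are substitutes.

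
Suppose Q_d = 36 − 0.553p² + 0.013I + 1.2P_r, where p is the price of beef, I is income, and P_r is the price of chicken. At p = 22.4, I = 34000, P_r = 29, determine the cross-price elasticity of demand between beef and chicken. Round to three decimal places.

0.148

Evaluating quantity at (p, I, P_r) gives Q_d = 36 − 0.553(22.4)² + 0.013(34000) + 1.2(29) = 36 − 277.4733 + 442 + 34.8 = 235.3267.
∂Q_d/∂P_r = +1.2, so E_xy = 1.2·(29/235.3267) ≈ 0.148.
E_xy > 0: the goods are substitutes.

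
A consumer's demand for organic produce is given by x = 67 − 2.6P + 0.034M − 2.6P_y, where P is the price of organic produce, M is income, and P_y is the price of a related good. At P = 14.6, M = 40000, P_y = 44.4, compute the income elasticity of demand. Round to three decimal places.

1.068

First evaluate x: 67 − 2.6(14.6) + 0.034(40000) − 2.6(44.4) = 67 − 37.96 + 1360 − 115.44 = 1273.6.
∂x/∂M = +0.034, so E_I = 0.034·(40000/1273.6) ≈ 1.068.
E_I > 1: normal good (luxury).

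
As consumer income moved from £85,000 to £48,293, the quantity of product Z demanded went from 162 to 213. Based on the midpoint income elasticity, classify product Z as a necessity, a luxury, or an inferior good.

inferior

%ΔQ = (213 − 162)/[(162+213)/2] = 51/187.5 ≈ 0.2720.
%ΔM = (48,293 − 85,000)/[(85,000+48,293)/2] = -36707/66646.5 ≈ -0.5508.
E_I = %ΔQ/%ΔM ≈ -0.494.
E_I < 0: inferior good.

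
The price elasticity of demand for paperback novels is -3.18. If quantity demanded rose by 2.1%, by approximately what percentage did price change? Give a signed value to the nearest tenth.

-0.7

%ΔQ ≈ E × %ΔP ⇒ %ΔP = %ΔQ / E = (2.1%)/(-3.18) ≈ -0.7%.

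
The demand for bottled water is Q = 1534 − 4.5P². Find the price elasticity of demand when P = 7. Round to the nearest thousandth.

-0.336

At P = 7, Q = 1313.5.
dQ/dP = −2·4.5·P = −63.
Point elasticity E = (dQ/dP)·(P/Q) = -63 × 7/1313.5 ≈ -0.336.
|E| < 1, so demand is inelastic at this price.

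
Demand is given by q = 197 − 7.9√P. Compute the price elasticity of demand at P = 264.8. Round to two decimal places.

At P = 264.8, q = 68.4459.
dq/dP = −7.9/(2√P) = −7.9/(2·16.2727).
Point elasticity E = (dq/dP)·(P/q) = -0.2427 × 264.8/68.4459 ≈ -0.94.
|E| < 1, so demand is inelastic at this price.

-0.94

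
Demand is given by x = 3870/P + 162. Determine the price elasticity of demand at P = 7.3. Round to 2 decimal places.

At P = 7.3, x = 692.137.
dx/dP = −3870/P² = −72.6215.
Point elasticity E = (dx/dP)·(P/x) = -72.6215 × 7.3/692.137 ≈ -0.77.
|E| < 1, so demand is inelastic at this price.

-0.77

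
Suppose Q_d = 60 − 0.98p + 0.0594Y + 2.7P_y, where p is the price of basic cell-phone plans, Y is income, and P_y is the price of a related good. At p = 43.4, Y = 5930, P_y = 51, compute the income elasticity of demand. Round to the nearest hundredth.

Substituting, Q_d = 60 − 0.98(43.4) + 0.0594(5930) + 2.7(51) = 60 − 42.532 + 352.242 + 137.7 = 507.41.
∂Q_d/∂Y = +0.0594, so E_I = 0.0594·(5930/507.41) ≈ 0.69.
E_I ∈ (0,1): normal good (necessity).

0.69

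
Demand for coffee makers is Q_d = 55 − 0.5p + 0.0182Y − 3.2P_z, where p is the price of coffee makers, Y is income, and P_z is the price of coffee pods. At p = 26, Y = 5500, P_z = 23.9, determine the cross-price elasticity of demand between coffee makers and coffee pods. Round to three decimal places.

-1.165

First evaluate Q_d: 55 − 0.5(26) + 0.0182(5500) − 3.2(23.9) = 55 − 13 + 100.1 − 76.48 = 65.62.
∂Q_d/∂P_z = −3.2, so E_xy = -3.2·(23.9/65.62) ≈ -1.165.
E_xy < 0: the goods are complements.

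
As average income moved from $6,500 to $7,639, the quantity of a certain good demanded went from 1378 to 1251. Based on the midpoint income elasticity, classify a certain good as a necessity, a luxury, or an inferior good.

inferior

%ΔQ = (1251 − 1378)/[(1378+1251)/2] = -127/1314.5 ≈ -0.0966.
%ΔI = (7,639 − 6,500)/[(6,500+7,639)/2] = 1139/7069.5 ≈ 0.1611.
E_I = %ΔQ/%ΔI ≈ -0.600.
E_I < 0: inferior good.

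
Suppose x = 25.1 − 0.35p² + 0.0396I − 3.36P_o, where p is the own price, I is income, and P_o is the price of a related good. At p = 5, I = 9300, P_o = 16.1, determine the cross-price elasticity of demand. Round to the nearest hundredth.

-0.16

Evaluating quantity at (p, I, P_o) gives x = 25.1 − 0.35(5)² + 0.0396(9300) − 3.36(16.1) = 25.1 − 8.75 + 368.28 − 54.096 = 330.534.
∂x/∂P_o = −3.36, so E_xy = -3.36·(16.1/330.534) ≈ -0.16.
E_xy < 0: the goods are complements.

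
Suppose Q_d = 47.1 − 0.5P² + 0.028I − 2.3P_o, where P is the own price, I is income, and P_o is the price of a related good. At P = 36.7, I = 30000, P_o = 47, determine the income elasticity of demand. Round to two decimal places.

Evaluating quantity at (P, I, P_o) gives Q_d = 47.1 − 0.5(36.7)² + 0.028(30000) − 2.3(47) = 47.1 − 673.445 + 840 − 108.1 = 105.555.
∂Q_d/∂I = +0.028, so E_I = 0.028·(30000/105.555) ≈ 7.96.
E_I > 1: normal good (luxury).

7.96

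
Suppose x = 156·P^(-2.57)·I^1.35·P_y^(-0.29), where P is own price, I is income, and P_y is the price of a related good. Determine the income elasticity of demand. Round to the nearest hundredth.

1.35

For a Cobb–Douglas (constant-elasticity) form x = A·I^α·…, the elasticity with respect to I equals the exponent α at every point.
Here the exponent on I is 1.35, so the income elasticity of demand is 1.35.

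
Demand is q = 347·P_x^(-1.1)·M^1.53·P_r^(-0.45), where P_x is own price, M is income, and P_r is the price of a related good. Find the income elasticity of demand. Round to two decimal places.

1.53

For a Cobb–Douglas (constant-elasticity) form q = A·M^α·…, the elasticity with respect to M equals the exponent α at every point.
Here the exponent on M is 1.53, so the income elasticity of demand is 1.53.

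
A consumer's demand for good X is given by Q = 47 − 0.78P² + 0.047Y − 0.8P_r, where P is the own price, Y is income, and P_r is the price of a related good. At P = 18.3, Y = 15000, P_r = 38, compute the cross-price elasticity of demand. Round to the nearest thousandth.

-0.066

Q = 47 − 0.78(18.3)² + 0.047(15000) − 0.8(38) = 47 − 261.2142 + 705 − 30.4 = 460.3858.
∂Q/∂P_r = −0.8, so E_xy = -0.8·(38/460.3858) ≈ -0.066.
E_xy < 0: the goods are complements.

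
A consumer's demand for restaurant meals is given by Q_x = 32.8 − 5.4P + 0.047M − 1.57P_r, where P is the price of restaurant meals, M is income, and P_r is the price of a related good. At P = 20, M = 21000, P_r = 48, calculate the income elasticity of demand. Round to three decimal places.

1.180

Substituting, Q_x = 32.8 − 5.4(20) + 0.047(21000) − 1.57(48) = 32.8 − 108 + 987 − 75.36 = 836.44.
∂Q_x/∂M = +0.047, so E_I = 0.047·(21000/836.44) ≈ 1.180.
E_I > 1: normal good (luxury).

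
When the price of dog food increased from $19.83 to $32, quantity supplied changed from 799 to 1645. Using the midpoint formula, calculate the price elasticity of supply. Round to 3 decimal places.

%ΔQ = (1645 − 799)/[(799 + 1645)/2] = 846/1222 ≈ 0.6923.
%ΔP = (32 − 19.83)/[(19.83 + 32)/2] = 12.17/25.915 ≈ 0.4696.
Arc elasticity E = %ΔQ/%ΔP ≈ 0.6923/0.4696 ≈ 1.474.
|E| > 1: supply is elastic over this range.

1.474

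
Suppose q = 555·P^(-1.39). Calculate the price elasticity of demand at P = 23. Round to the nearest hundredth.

-1.39

For a Cobb–Douglas (constant-elasticity) form q = A·P^α·…, the elasticity with respect to P equals the exponent α at every point.
Here the exponent on P is -1.39, so the price elasticity of demand is -1.39.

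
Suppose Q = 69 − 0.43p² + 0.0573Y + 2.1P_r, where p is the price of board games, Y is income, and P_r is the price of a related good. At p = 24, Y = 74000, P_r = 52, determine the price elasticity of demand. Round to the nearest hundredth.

-0.12

Q = 69 − 0.43(24)² + 0.0573(74000) + 2.1(52) = 69 − 247.68 + 4240.2 + 109.2 = 4170.72.
∂Q/∂p = −2·0.43·p = -20.64, so E_p = -20.64·(24/4170.72) ≈ -0.12.
|E_p| < 1: demand is inelastic.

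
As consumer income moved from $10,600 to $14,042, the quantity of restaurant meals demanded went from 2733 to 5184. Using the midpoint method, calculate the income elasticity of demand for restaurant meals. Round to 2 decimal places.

2.22

%ΔQ = (5184 − 2733)/[(2733+5184)/2] = 2451/3958.5 ≈ 0.6192.
%ΔI = (14,042 − 10,600)/[(10,600+14,042)/2] = 3442/12321 ≈ 0.2794.
E_I = %ΔQ/%ΔI ≈ 2.22.
E_I > 1: normal good (luxury).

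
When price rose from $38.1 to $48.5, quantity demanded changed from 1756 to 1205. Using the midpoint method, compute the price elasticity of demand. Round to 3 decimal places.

-1.550

%Δq = (1205 − 1756)/[(1756 + 1205)/2] = -551/1480.5 ≈ -0.3722.
%ΔP = (48.5 − 38.1)/[(38.1 + 48.5)/2] = 10.4/43.3 ≈ 0.2402.
Arc elasticity E = %Δq/%ΔP ≈ -0.3722/0.2402 ≈ -1.550.
|E| > 1: demand is elastic over this range.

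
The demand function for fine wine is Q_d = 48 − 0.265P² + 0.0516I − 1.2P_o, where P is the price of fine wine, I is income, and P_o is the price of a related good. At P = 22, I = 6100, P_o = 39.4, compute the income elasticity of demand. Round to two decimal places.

Q_d = 48 − 0.265(22)² + 0.0516(6100) − 1.2(39.4) = 48 − 128.26 + 314.76 − 47.28 = 187.22.
∂Q_d/∂I = +0.0516, so E_I = 0.0516·(6100/187.22) ≈ 1.68.
E_I > 1: normal good (luxury).

1.68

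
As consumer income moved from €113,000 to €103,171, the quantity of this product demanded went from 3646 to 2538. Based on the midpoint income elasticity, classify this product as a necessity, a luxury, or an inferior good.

luxury

%ΔQ = (2538 − 3646)/[(3646+2538)/2] = -1108/3092 ≈ -0.3583.
%ΔI = (103,171 − 113,000)/[(113,000+103,171)/2] = -9829/108085.5 ≈ -0.0909.
E_I = %ΔQ/%ΔI ≈ 3.941.
E_I > 1: normal good (luxury).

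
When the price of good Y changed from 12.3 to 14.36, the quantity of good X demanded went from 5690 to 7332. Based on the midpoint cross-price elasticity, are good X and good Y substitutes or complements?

%ΔQ_x = (7332 − 5690)/[(5690+7332)/2] = 1642/6511 ≈ 0.2522.
%ΔP_y = (14.36 − 12.3)/[(12.3+14.36)/2] ≈ 0.1545.
E_xy = 0.2522/0.1545 ≈ 1.632.
E_xy > 0, so the goods are substitutes.

substitutes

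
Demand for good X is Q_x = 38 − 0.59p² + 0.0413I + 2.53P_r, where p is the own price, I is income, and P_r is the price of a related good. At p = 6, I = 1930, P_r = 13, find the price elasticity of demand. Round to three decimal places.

Substituting, Q_x = 38 − 0.59(6)² + 0.0413(1930) + 2.53(13) = 38 − 21.24 + 79.709 + 32.89 = 129.359.
∂Q_x/∂p = −2·0.59·p = -7.08, so E_p = -7.08·(6/129.359) ≈ -0.328.
|E_p| < 1: demand is inelastic.

-0.328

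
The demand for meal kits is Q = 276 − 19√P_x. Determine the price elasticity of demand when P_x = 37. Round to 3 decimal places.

-0.360

At P_x = 37, Q = 160.4275.
dQ/dP_x = −19/(2√P_x) = −19/(2·6.0828).
Point elasticity E = (dQ/dP_x)·(P_x/Q) = -1.5618 × 37/160.4275 ≈ -0.360.
|E| < 1, so demand is inelastic at this price.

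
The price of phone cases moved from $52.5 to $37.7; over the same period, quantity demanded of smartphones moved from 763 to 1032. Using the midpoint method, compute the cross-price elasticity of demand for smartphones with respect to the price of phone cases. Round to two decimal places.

%ΔQ_x = (1032 − 763)/[(763+1032)/2] = 269/897.5 ≈ 0.2997.
%ΔP_y = (37.7 − 52.5)/[(52.5+37.7)/2] ≈ -0.3282.
E_xy = 0.2997/-0.3282 ≈ -0.91.
E_xy < 0, so smartphones and phone cases are complements.

-0.91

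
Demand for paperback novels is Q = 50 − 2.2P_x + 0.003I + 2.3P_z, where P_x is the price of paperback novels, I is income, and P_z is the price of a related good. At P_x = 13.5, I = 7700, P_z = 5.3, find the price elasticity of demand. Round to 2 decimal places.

Q = 50 − 2.2(13.5) + 0.003(7700) + 2.3(5.3) = 50 − 29.7 + 23.1 + 12.19 = 55.59.
∂Q/∂P_x = −2.2, so E_p = (−2.2)·(13.5/55.59) ≈ -0.53.
|E_p| < 1: demand is inelastic.

-0.53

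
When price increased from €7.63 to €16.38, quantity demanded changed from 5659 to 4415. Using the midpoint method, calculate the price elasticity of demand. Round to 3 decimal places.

-0.339

%ΔQ = (4415 − 5659)/[(5659 + 4415)/2] = -1244/5037 ≈ -0.2470.
%ΔP = (16.38 − 7.63)/[(7.63 + 16.38)/2] = 8.75/12.005 ≈ 0.7289.
Arc elasticity E = %ΔQ/%ΔP ≈ -0.2470/0.7289 ≈ -0.339.
|E| < 1: demand is inelastic over this range.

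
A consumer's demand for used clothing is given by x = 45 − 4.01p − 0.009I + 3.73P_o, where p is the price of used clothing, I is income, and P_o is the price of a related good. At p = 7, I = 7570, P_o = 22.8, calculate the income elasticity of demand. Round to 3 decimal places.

-2.013

x = 45 − 4.01(7) − 0.009(7570) + 3.73(22.8) = 45 − 28.07 − 68.13 + 85.044 = 33.844.
∂x/∂I = −0.009, so E_I = -0.009·(7570/33.844) ≈ -2.013.
E_I < 0: inferior good.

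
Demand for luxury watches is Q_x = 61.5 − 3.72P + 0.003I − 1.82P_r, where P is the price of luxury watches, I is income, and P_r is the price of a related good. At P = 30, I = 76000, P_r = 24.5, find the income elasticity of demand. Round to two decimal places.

Q_x = 61.5 − 3.72(30) + 0.003(76000) − 1.82(24.5) = 61.5 − 111.6 + 228 − 44.59 = 133.31.
∂Q_x/∂I = +0.003, so E_I = 0.003·(76000/133.31) ≈ 1.71.
E_I > 1: normal good (luxury).

1.71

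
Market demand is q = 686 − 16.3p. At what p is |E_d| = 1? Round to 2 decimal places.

For linear demand q = a − bp, E = −bp/(a − bp). |E| = 1 ⇒ bp = a − bp ⇒ p = a/(2b).
p = 686/(2·16.3) ≈ 21.04.

21.04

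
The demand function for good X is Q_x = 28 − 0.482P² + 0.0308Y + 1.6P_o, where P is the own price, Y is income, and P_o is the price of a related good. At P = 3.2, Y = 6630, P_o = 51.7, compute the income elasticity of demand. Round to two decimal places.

At the given point, Q_x = 28 − 0.482(3.2)² + 0.0308(6630) + 1.6(51.7) = 28 − 4.9357 + 204.204 + 82.72 = 309.9883.
∂Q_x/∂Y = +0.0308, so E_I = 0.0308·(6630/309.9883) ≈ 0.66.
E_I ∈ (0,1): normal good (necessity).

0.66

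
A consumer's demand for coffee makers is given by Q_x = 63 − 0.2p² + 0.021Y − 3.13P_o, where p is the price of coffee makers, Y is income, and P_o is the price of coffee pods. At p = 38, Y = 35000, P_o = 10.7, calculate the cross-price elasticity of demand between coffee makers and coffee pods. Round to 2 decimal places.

At the given point, Q_x = 63 − 0.2(38)² + 0.021(35000) − 3.13(10.7) = 63 − 288.8 + 735 − 33.491 = 475.709.
∂Q_x/∂P_o = −3.13, so E_xy = -3.13·(10.7/475.709) ≈ -0.07.
E_xy < 0: the goods are complements.

-0.07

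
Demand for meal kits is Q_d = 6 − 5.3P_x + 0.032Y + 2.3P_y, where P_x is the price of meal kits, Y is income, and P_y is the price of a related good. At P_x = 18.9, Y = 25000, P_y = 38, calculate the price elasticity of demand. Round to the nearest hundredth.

-0.13

First evaluate Q_d: 6 − 5.3(18.9) + 0.032(25000) + 2.3(38) = 6 − 100.17 + 800 + 87.4 = 793.23.
∂Q_d/∂P_x = −5.3, so E_p = (−5.3)·(18.9/793.23) ≈ -0.13.
|E_p| < 1: demand is inelastic.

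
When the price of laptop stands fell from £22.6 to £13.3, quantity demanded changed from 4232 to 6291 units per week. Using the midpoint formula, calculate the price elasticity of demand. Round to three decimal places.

%ΔQ = (6291 − 4232)/[(4232 + 6291)/2] = 2059/5261.5 ≈ 0.3913.
%Δp = (13.3 − 22.6)/[(22.6 + 13.3)/2] = -9.3/17.95 ≈ -0.5181.
Arc elasticity E = %ΔQ/%Δp ≈ 0.3913/-0.5181 ≈ -0.755.
|E| < 1: demand is inelastic over this range.

-0.755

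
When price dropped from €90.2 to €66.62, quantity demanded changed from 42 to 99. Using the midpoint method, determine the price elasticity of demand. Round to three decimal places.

-2.689

%ΔQ = (99 − 42)/[(42 + 99)/2] = 57/70.5 ≈ 0.8085.
%Δp = (66.62 − 90.2)/[(90.2 + 66.62)/2] = -23.58/78.41 ≈ -0.3007.
Arc elasticity E = %ΔQ/%Δp ≈ 0.8085/-0.3007 ≈ -2.689.
|E| > 1: demand is elastic over this range.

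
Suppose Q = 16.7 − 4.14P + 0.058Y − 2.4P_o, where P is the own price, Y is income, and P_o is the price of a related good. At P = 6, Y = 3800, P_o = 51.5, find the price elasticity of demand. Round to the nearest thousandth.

First evaluate Q: 16.7 − 4.14(6) + 0.058(3800) − 2.4(51.5) = 16.7 − 24.84 + 220.4 − 123.6 = 88.66.
∂Q/∂P = −4.14, so E_p = (−4.14)·(6/88.66) ≈ -0.280.
|E_p| < 1: demand is inelastic.

-0.280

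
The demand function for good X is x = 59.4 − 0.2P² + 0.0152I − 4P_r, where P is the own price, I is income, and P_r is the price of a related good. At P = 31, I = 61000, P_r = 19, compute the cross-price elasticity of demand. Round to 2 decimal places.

Evaluating quantity at (P, I, P_r) gives x = 59.4 − 0.2(31)² + 0.0152(61000) − 4(19) = 59.4 − 192.2 + 927.2 − 76 = 718.4.
∂x/∂P_r = −4, so E_xy = -4·(19/718.4) ≈ -0.11.
E_xy < 0: the goods are complements.

-0.11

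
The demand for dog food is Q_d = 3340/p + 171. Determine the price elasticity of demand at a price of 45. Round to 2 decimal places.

At p = 45, Q_d = 245.2222.
dQ_d/dp = −3340/p² = −1.6494.
Point elasticity E = (dQ_d/dp)·(p/Q_d) = -1.6494 × 45/245.2222 ≈ -0.30.
|E| < 1, so demand is inelastic at this price.

-0.30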